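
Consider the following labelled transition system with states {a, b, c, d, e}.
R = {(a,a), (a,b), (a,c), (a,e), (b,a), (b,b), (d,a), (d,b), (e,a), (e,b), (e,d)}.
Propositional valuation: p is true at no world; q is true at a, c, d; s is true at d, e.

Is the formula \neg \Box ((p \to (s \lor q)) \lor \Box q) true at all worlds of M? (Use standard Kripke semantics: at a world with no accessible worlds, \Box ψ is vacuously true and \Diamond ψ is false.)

No

Let φ = \neg \Box ((p \to (s \lor q)) \lor \Box q). Evaluate φ at each world:
  a (successors {a, b, c, e}): φ is false.
  b (successors {a, b}): φ is false.
  c (successors ∅): φ is false.
  d (successors {a, b}): φ is false.
  e (successors {a, b, d}): φ is false.
Detail at a (counterexample):
  At a: \Box ((p \to (s \lor q)) \lor \Box q) is true, so \neg \Box ((p \to (s \lor q)) \lor \Box q) is false.
    At a: \Box ((p \to (s \lor q)) \lor \Box q) requires (p \to (s \lor q)) \lor \Box q at every successor {a, b, c, e}.
      At a: (p \to (s \lor q)) \lor \Box q is true.
      At b: (p \to (s \lor q)) \lor \Box q is true.
      At c: (p \to (s \lor q)) \lor \Box q is true.
      At e: (p \to (s \lor q)) \lor \Box q is true.
    So \Box ((p \to (s \lor q)) \lor \Box q) is true at a.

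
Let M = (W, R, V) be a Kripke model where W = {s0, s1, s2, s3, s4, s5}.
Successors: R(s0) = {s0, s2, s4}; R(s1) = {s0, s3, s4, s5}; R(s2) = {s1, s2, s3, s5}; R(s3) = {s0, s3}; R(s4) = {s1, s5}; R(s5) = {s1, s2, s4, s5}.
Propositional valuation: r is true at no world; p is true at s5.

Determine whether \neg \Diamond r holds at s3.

Yes

Recall that \Diamond ψ holds at a world iff ψ holds at some accessible world.
At s3: \Diamond r is false, so \neg \Diamond r is true.
  At s3: \Diamond r requires r at some successor in {s0, s3}.
    At s0: r is false.
    At s3: r is false.
  So \Diamond r is false at s3.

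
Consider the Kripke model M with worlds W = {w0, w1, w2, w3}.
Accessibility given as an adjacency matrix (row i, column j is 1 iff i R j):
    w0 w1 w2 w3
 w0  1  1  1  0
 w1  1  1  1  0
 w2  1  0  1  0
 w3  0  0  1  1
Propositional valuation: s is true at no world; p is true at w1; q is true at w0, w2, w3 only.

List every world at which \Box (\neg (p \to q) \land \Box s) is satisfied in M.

Recall that \Box ψ holds at a world iff ψ holds at every accessible world, and \Diamond ψ holds iff ψ holds at some accessible world.
Let φ = \Box (\neg (p \to q) \land \Box s). Evaluate φ at each world:
  w0 (successors {w0, w1, w2}): φ is false.
  w1 (successors {w0, w1, w2}): φ is false.
  w2 (successors {w0, w2}): φ is false.
  w3 (successors {w2, w3}): φ is false.
For instance, at w3:
  At w3: \Box (\neg (p \to q) \land \Box s) requires \neg (p \to q) \land \Box s at every successor {w2, w3}.
    \neg (p \to q) \land \Box s fails at w2, so \Box (\neg (p \to q) \land \Box s) is false at w3.
      At w2: \neg (p \to q) is false, \Box s is false, so \neg (p \to q) \land \Box s is false.
Satisfying worlds: none.

none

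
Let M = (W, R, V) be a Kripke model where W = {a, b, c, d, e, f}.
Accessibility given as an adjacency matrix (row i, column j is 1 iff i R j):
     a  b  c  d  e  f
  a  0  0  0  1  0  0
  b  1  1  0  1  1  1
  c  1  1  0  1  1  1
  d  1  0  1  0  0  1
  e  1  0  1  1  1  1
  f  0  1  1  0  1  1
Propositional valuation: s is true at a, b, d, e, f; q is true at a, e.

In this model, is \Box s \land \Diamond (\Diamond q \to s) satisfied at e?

No

Recall that \Box ψ holds at a world iff ψ holds at every accessible world, and \Diamond ψ holds iff ψ holds at some accessible world.
At e: \Box s is false, \Diamond (\Diamond q \to s) is true, so \Box s \land \Diamond (\Diamond q \to s) is false.
  At e: \Box s requires s at every successor {a, c, d, e, f}.
    s fails at c, so \Box s is false at e.
  At e: \Diamond (\Diamond q \to s) requires \Diamond q \to s at some successor in {a, c, d, e, f}.
    \Diamond q \to s holds at a, so \Diamond (\Diamond q \to s) is true at e.
      At a: \Diamond q is false, s is true, so \Diamond q \to s is true.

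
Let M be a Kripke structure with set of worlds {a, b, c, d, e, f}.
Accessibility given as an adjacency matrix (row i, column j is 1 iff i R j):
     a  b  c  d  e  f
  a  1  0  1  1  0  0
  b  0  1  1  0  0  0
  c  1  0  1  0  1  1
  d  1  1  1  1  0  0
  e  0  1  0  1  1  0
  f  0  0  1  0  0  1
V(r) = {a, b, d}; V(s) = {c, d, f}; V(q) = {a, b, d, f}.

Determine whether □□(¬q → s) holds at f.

No

At f: □□(¬q → s) requires □(¬q → s) at every successor {c, f}.
  □(¬q → s) fails at c, so □□(¬q → s) is false at f.
    At c: □(¬q → s) requires ¬q → s at every successor {a, c, e, f}.
      ¬q → s fails at e, so □(¬q → s) is false at c.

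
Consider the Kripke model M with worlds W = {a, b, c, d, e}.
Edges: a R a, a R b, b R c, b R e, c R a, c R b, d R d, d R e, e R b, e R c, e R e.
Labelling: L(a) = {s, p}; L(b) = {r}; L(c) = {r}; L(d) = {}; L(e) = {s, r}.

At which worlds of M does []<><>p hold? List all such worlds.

a, b, c, e

Recall that []ψ holds at a world iff ψ holds at every accessible world, and <>ψ holds iff ψ holds at some accessible world.
Let φ = []<><>p. Evaluate φ at each world:
  a (successors {a, b}): φ is true.
  b (successors {c, e}): φ is true.
  c (successors {a, b}): φ is true.
  d (successors {d, e}): φ is false.
  e (successors {b, c, e}): φ is true.
For instance, at a:
  At a: []<><>p requires <><>p at every successor {a, b}.
      At a: <><>p requires <>p at some successor in {a, b}.
        <>p holds at a, so <><>p is true at a.
      At b: <><>p requires <>p at some successor in {c, e}.
        <>p holds at c, so <><>p is true at b.
  So []<><>p is true at a.
Satisfying worlds: {a, b, c, e}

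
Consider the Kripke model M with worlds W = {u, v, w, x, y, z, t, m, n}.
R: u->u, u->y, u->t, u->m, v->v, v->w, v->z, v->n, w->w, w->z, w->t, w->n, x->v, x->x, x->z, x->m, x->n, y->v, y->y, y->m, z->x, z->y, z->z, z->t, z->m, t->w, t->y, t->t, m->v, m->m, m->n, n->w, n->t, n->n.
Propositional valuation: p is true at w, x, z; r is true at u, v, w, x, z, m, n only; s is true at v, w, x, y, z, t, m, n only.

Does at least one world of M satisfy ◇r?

Yes

Let φ = ◇r. Evaluate φ at each world:
  u (successors {u, y, t, m}): φ is true.
  v (successors {v, w, z, n}): φ is true.
  w (successors {w, z, t, n}): φ is true.
  x (successors {v, x, z, m, n}): φ is true.
  y (successors {v, y, m}): φ is true.
  z (successors {x, y, z, t, m}): φ is true.
  t (successors {w, y, t}): φ is true.
  m (successors {v, m, n}): φ is true.
  n (successors {w, t, n}): φ is true.
Detail at u (witness):
  At u: ◇r requires r at some successor in {u, y, t, m}.
    r holds at u, so ◇r is true at u.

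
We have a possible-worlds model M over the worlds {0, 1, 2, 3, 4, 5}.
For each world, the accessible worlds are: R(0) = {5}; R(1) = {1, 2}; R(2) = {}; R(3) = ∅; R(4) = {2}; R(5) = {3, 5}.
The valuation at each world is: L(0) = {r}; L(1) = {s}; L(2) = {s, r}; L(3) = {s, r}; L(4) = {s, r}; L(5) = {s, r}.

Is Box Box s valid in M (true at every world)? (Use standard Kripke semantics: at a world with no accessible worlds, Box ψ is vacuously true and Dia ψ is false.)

Yes

Let φ = Box Box s. Evaluate φ at each world:
  0 (successors {5}): φ is true.
  1 (successors {1, 2}): φ is true.
  2 (successors ∅): φ is true.
  3 (successors ∅): φ is true.
  4 (successors {2}): φ is true.
  5 (successors {3, 5}): φ is true.
For instance, at 0:
  At 0: Box Box s requires Box s at every successor {5}.
      At 5: Box s requires s at every successor {3, 5}.
        At 3: s is true.
        At 5: s is true.
      So Box s is true at 5.
  So Box Box s is true at 0.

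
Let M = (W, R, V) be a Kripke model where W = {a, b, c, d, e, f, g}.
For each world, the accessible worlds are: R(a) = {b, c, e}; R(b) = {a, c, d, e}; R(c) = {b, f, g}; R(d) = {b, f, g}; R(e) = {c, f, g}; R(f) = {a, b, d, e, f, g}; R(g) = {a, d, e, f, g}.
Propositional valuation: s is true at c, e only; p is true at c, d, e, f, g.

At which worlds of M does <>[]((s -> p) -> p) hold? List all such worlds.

a, b, f, g

Recall that []ψ holds at a world iff ψ holds at every accessible world, and <>ψ holds iff ψ holds at some accessible world.
Let φ = <>[]((s -> p) -> p). Evaluate φ at each world:
  a (successors {b, c, e}): φ is true.
  b (successors {a, c, d, e}): φ is true.
  c (successors {b, f, g}): φ is false.
  d (successors {b, f, g}): φ is false.
  e (successors {c, f, g}): φ is false.
  f (successors {a, b, d, e, f, g}): φ is true.
  g (successors {a, d, e, f, g}): φ is true.
For instance, at a:
  At a: <>[]((s -> p) -> p) requires []((s -> p) -> p) at some successor in {b, c, e}.
    []((s -> p) -> p) holds at e, so <>[]((s -> p) -> p) is true at a.
      At e: []((s -> p) -> p) requires (s -> p) -> p at every successor {c, f, g}.
        At c: (s -> p) -> p is true.
        At f: (s -> p) -> p is true.
        At g: (s -> p) -> p is true.
      So []((s -> p) -> p) is true at e.
Satisfying worlds: {a, b, f, g}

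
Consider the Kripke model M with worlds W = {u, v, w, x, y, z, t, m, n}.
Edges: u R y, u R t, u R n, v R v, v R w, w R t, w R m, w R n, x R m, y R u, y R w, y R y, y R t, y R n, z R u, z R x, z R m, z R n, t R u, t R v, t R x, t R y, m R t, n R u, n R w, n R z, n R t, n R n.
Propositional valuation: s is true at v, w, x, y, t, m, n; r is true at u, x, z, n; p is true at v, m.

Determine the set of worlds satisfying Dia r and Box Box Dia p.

none

Let φ = Dia r and Box Box Dia p. Evaluate φ at each world:
  u (successors {y, t, n}): φ is false.
  v (successors {v, w}): φ is false.
  w (successors {t, m, n}): φ is false.
  x (successors {m}): φ is false.
  y (successors {u, w, y, t, n}): φ is false.
  z (successors {u, x, m, n}): φ is false.
  t (successors {u, v, x, y}): φ is false.
  m (successors {t}): φ is false.
  n (successors {u, w, z, t, n}): φ is false.
For instance, at t:
  At t: Dia r is true, Box Box Dia p is false, so Dia r and Box Box Dia p is false.
    At t: Dia r requires r at some successor in {u, v, x, y}.
      r holds at u, so Dia r is true at t.
    At t: Box Box Dia p requires Box Dia p at every successor {u, v, x, y}.
      Box Dia p fails at u, so Box Box Dia p is false at t.
Satisfying worlds: none.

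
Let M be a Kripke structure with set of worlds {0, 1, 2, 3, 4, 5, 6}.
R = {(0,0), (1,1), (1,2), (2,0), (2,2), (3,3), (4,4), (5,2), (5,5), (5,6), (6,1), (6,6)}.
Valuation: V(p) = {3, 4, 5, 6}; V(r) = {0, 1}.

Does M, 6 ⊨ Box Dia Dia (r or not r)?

At 6: Box Dia Dia (r or not r) requires Dia Dia (r or not r) at every successor {1, 6}.
    At 1: Dia Dia (r or not r) requires Dia (r or not r) at some successor in {1, 2}.
      Dia (r or not r) holds at 1, so Dia Dia (r or not r) is true at 1.
    At 6: Dia Dia (r or not r) requires Dia (r or not r) at some successor in {1, 6}.
      Dia (r or not r) holds at 1, so Dia Dia (r or not r) is true at 6.
So Box Dia Dia (r or not r) is true at 6.

Yes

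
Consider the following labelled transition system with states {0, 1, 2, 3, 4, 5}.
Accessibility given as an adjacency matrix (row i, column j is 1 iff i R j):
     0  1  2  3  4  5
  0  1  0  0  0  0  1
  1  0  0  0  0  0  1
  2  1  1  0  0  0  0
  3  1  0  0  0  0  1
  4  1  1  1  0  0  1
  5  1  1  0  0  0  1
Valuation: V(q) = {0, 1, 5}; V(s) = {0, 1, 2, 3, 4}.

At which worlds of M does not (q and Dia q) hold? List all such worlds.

Let φ = not (q and Dia q). Evaluate φ at each world:
  0 (successors {0, 5}): φ is false.
  1 (successors {5}): φ is false.
  2 (successors {0, 1}): φ is true.
  3 (successors {0, 5}): φ is true.
  4 (successors {0, 1, 2, 5}): φ is true.
  5 (successors {0, 1, 5}): φ is false.
For instance, at 1:
  At 1: q and Dia q is true, so not (q and Dia q) is false.
    At 1: q is true, Dia q is true, so q and Dia q is true.
      At 1: Dia q requires q at some successor in {5}.
        q holds at 5, so Dia q is true at 1.
Satisfying worlds: {2, 3, 4}

2, 3, 4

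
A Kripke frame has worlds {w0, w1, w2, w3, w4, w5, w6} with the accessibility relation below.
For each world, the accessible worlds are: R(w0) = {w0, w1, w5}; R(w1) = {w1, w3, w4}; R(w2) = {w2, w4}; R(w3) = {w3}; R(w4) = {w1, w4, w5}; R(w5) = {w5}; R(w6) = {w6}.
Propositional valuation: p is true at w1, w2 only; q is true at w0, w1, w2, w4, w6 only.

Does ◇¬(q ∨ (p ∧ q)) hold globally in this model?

Let φ = ◇¬(q ∨ (p ∧ q)). Evaluate φ at each world:
  w0 (successors {w0, w1, w5}): φ is true.
  w1 (successors {w1, w3, w4}): φ is true.
  w2 (successors {w2, w4}): φ is false.
  w3 (successors {w3}): φ is true.
  w4 (successors {w1, w4, w5}): φ is true.
  w5 (successors {w5}): φ is true.
  w6 (successors {w6}): φ is false.
Detail at w2 (counterexample):
  At w2: ◇¬(q ∨ (p ∧ q)) requires ¬(q ∨ (p ∧ q)) at some successor in {w2, w4}.
    At w2: ¬(q ∨ (p ∧ q)) is false.
    At w4: ¬(q ∨ (p ∧ q)) is false.
  So ◇¬(q ∨ (p ∧ q)) is false at w2.

No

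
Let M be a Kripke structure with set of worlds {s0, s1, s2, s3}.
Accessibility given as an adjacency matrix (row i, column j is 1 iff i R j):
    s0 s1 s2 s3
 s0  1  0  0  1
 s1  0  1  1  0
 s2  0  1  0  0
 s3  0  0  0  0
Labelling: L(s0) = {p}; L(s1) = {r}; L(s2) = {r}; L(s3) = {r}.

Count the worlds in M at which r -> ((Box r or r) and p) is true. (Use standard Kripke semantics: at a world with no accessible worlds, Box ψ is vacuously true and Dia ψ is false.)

Let φ = r -> ((Box r or r) and p). Evaluate φ at each world:
  s0 (successors {s0, s3}): φ is true.
  s1 (successors {s1, s2}): φ is false.
  s2 (successors {s1}): φ is false.
  s3 (successors ∅): φ is false.
For instance, at s0:
  At s0: r is false, (Box r or r) and p is false, so r -> ((Box r or r) and p) is true.
    At s0: Box r or r is false, p is true, so (Box r or r) and p is false.
      At s0: Box r is false, r is false, so Box r or r is false.
Satisfying worlds: {s0}

1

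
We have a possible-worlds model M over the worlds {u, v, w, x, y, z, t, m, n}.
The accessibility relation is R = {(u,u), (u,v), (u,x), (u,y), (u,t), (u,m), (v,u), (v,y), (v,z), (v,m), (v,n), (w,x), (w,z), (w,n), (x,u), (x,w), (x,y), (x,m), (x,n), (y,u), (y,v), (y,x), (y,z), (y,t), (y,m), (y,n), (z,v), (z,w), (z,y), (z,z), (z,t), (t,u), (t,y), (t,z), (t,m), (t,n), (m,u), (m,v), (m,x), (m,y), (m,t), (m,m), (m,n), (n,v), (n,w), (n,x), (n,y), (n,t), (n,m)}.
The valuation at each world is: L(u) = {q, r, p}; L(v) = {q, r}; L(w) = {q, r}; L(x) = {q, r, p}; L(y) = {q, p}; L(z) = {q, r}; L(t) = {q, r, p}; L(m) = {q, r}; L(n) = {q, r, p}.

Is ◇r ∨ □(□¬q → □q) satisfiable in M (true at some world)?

Let φ = ◇r ∨ □(□¬q → □q). Evaluate φ at each world:
  u (successors {u, v, x, y, t, m}): φ is true.
  v (successors {u, y, z, m, n}): φ is true.
  w (successors {x, z, n}): φ is true.
  x (successors {u, w, y, m, n}): φ is true.
  y (successors {u, v, x, z, t, m, n}): φ is true.
  z (successors {v, w, y, z, t}): φ is true.
  t (successors {u, y, z, m, n}): φ is true.
  m (successors {u, v, x, y, t, m, n}): φ is true.
  n (successors {v, w, x, y, t, m}): φ is true.
Detail at u (witness):
  At u: ◇r is true, □(□¬q → □q) is true, so ◇r ∨ □(□¬q → □q) is true.
    At u: ◇r requires r at some successor in {u, v, x, y, t, m}.
      r holds at u, so ◇r is true at u.
    At u: □(□¬q → □q) requires □¬q → □q at every successor {u, v, x, y, t, m}.
      At u: □¬q → □q is true.
      At v: □¬q → □q is true.
      At x: □¬q → □q is true.
      At y: □¬q → □q is true.
      At t: □¬q → □q is true.
      At m: □¬q → □q is true.
    So □(□¬q → □q) is true at u.

Yes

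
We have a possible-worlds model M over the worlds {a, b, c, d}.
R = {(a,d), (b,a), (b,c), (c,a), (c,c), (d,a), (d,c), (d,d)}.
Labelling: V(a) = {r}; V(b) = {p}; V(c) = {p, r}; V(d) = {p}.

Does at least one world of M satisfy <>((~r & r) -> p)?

Let φ = <>((~r & r) -> p). Evaluate φ at each world:
  a (successors {d}): φ is true.
  b (successors {a, c}): φ is true.
  c (successors {a, c}): φ is true.
  d (successors {a, c, d}): φ is true.
Detail at a (witness):
  At a: <>((~r & r) -> p) requires (~r & r) -> p at some successor in {d}.
    (~r & r) -> p holds at d, so <>((~r & r) -> p) is true at a.

Yes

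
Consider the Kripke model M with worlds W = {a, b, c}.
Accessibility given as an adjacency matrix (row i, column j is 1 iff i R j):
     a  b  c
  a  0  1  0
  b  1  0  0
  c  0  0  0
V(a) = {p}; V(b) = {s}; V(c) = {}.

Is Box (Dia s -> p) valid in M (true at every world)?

Let φ = Box (Dia s -> p). Evaluate φ at each world:
  a (successors {b}): φ is true.
  b (successors {a}): φ is true.
  c (successors ∅): φ is true.
For instance, at b:
  At b: Box (Dia s -> p) requires Dia s -> p at every successor {a}.
      At a: Dia s is true, p is true, so Dia s -> p is true.
  So Box (Dia s -> p) is true at b.

Yes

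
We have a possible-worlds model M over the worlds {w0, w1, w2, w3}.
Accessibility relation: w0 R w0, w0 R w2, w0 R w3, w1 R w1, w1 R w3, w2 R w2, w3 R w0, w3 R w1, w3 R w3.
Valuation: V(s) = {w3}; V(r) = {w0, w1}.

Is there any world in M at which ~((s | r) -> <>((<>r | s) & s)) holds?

Let φ = ~((s | r) -> <>((<>r | s) & s)). Evaluate φ at each world:
  w0 (successors {w0, w2, w3}): φ is false.
  w1 (successors {w1, w3}): φ is false.
  w2 (successors {w2}): φ is false.
  w3 (successors {w0, w1, w3}): φ is false.
For instance, at w1:
  At w1: (s | r) -> <>((<>r | s) & s) is true, so ~((s | r) -> <>((<>r | s) & s)) is false.
    At w1: s | r is true, <>((<>r | s) & s) is true, so (s | r) -> <>((<>r | s) & s) is true.
      At w1: <>((<>r | s) & s) requires (<>r | s) & s at some successor in {w1, w3}.
        (<>r | s) & s holds at w3, so <>((<>r | s) & s) is true at w1.

No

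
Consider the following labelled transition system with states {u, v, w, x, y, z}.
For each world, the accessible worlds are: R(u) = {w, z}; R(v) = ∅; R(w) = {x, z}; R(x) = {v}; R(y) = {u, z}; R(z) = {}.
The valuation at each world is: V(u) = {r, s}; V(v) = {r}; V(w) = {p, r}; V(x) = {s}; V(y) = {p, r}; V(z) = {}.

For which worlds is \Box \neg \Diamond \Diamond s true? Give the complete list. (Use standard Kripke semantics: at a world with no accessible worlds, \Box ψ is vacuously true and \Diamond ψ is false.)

Let φ = \Box \neg \Diamond \Diamond s. Evaluate φ at each world:
  u (successors {w, z}): φ is true.
  v (successors ∅): φ is true.
  w (successors {x, z}): φ is true.
  x (successors {v}): φ is true.
  y (successors {u, z}): φ is false.
  z (successors ∅): φ is true.
For instance, at x:
  At x: \Box \neg \Diamond \Diamond s requires \neg \Diamond \Diamond s at every successor {v}.
      At v: \Diamond \Diamond s is false, so \neg \Diamond \Diamond s is true.
  So \Box \neg \Diamond \Diamond s is true at x.
Satisfying worlds: {u, v, w, x, z}

u, v, w, x, z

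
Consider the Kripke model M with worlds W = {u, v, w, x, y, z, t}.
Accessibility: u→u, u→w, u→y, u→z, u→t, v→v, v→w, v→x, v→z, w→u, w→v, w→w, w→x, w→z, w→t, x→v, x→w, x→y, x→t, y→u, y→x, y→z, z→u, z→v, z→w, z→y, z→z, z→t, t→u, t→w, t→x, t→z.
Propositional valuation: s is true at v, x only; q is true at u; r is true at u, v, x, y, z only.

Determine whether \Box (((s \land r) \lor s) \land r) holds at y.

No

At y: \Box (((s \land r) \lor s) \land r) requires ((s \land r) \lor s) \land r at every successor {u, x, z}.
  ((s \land r) \lor s) \land r fails at u, so \Box (((s \land r) \lor s) \land r) is false at y.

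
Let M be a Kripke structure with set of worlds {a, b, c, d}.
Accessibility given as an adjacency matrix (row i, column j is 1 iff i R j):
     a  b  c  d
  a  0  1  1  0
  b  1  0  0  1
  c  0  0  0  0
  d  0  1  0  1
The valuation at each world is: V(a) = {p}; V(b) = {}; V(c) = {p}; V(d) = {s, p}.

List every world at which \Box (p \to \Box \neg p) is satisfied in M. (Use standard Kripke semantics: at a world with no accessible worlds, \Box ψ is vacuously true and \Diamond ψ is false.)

Let φ = \Box (p \to \Box \neg p). Evaluate φ at each world:
  a (successors {b, c}): φ is true.
  b (successors {a, d}): φ is false.
  c (successors ∅): φ is true.
  d (successors {b, d}): φ is false.
For instance, at a:
  At a: \Box (p \to \Box \neg p) requires p \to \Box \neg p at every successor {b, c}.
      At b: p is false, \Box \neg p is false, so p \to \Box \neg p is true.
      At c: p is true, \Box \neg p is true, so p \to \Box \neg p is true.
  So \Box (p \to \Box \neg p) is true at a.
Satisfying worlds: {a, c}

a, c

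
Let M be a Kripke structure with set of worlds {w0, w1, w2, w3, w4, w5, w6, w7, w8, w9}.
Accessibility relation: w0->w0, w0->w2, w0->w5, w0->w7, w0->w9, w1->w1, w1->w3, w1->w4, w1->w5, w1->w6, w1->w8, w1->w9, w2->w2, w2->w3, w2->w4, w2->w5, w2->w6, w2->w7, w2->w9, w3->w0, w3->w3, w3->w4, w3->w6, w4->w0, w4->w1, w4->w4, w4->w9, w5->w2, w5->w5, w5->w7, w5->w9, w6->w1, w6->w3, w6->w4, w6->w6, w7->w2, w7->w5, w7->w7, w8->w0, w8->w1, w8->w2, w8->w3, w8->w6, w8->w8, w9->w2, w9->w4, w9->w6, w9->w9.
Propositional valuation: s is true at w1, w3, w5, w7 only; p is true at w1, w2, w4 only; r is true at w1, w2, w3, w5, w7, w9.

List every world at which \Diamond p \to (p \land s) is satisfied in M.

w1

Let φ = \Diamond p \to (p \land s). Evaluate φ at each world:
  w0 (successors {w0, w2, w5, w7, w9}): φ is false.
  w1 (successors {w1, w3, w4, w5, w6, w8, w9}): φ is true.
  w2 (successors {w2, w3, w4, w5, w6, w7, w9}): φ is false.
  w3 (successors {w0, w3, w4, w6}): φ is false.
  w4 (successors {w0, w1, w4, w9}): φ is false.
  w5 (successors {w2, w5, w7, w9}): φ is false.
  w6 (successors {w1, w3, w4, w6}): φ is false.
  w7 (successors {w2, w5, w7}): φ is false.
  w8 (successors {w0, w1, w2, w3, w6, w8}): φ is false.
  w9 (successors {w2, w4, w6, w9}): φ is false.
For instance, at w1:
  At w1: \Diamond p is true, p \land s is true, so \Diamond p \to (p \land s) is true.
    At w1: \Diamond p requires p at some successor in {w1, w3, w4, w5, w6, w8, w9}.
      p holds at w1, so \Diamond p is true at w1.
Satisfying worlds: {w1}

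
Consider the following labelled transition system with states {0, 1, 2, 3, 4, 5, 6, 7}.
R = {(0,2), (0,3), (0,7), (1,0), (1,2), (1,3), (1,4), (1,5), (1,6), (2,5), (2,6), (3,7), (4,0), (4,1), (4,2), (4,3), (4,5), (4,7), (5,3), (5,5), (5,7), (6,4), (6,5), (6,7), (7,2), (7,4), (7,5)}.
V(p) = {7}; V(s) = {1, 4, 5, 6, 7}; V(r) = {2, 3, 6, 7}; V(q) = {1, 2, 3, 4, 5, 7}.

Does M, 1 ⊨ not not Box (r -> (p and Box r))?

No

Recall that Box ψ holds at a world iff ψ holds at every accessible world, and Dia ψ holds iff ψ holds at some accessible world.
At 1: not Box (r -> (p and Box r)) is true, so not not Box (r -> (p and Box r)) is false.
  At 1: Box (r -> (p and Box r)) is false, so not Box (r -> (p and Box r)) is true.
    At 1: Box (r -> (p and Box r)) requires r -> (p and Box r) at every successor {0, 2, 3, 4, 5, 6}.
      r -> (p and Box r) fails at 2, so Box (r -> (p and Box r)) is false at 1.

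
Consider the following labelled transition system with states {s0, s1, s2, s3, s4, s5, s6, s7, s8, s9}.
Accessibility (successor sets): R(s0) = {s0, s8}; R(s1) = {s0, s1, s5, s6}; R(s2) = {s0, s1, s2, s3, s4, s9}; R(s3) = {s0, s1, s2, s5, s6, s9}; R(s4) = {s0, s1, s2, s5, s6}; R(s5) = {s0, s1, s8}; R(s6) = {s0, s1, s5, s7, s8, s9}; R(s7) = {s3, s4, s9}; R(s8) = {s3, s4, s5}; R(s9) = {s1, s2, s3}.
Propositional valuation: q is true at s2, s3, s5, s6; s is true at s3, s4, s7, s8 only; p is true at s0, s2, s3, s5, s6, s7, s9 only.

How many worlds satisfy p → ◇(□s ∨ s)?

Recall that □ψ holds at a world iff ψ holds at every accessible world, and ◇ψ holds iff ψ holds at some accessible world.
Let φ = p → ◇(□s ∨ s). Evaluate φ at each world:
  s0 (successors {s0, s8}): φ is true.
  s1 (successors {s0, s1, s5, s6}): φ is true.
  s2 (successors {s0, s1, s2, s3, s4, s9}): φ is true.
  s3 (successors {s0, s1, s2, s5, s6, s9}): φ is false.
  s4 (successors {s0, s1, s2, s5, s6}): φ is true.
  s5 (successors {s0, s1, s8}): φ is true.
  s6 (successors {s0, s1, s5, s7, s8, s9}): φ is true.
  s7 (successors {s3, s4, s9}): φ is true.
  s8 (successors {s3, s4, s5}): φ is true.
  s9 (successors {s1, s2, s3}): φ is true.
For instance, at s6:
  At s6: p is true, ◇(□s ∨ s) is true, so p → ◇(□s ∨ s) is true.
    At s6: ◇(□s ∨ s) requires □s ∨ s at some successor in {s0, s1, s5, s7, s8, s9}.
      □s ∨ s holds at s7, so ◇(□s ∨ s) is true at s6.
Satisfying worlds: {s0, s1, s2, s4, s5, s6, s7, s8, s9}

9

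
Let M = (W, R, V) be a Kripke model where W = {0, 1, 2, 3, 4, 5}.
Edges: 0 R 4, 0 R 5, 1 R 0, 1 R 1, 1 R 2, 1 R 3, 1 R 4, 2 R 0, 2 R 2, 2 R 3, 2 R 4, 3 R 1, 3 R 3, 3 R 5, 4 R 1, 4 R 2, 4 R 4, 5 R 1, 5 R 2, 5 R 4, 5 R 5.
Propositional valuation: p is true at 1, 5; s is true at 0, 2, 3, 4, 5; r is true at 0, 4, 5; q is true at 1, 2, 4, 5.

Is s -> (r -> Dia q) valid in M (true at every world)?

Yes

Let φ = s -> (r -> Dia q). Evaluate φ at each world:
  0 (successors {4, 5}): φ is true.
  1 (successors {0, 1, 2, 3, 4}): φ is true.
  2 (successors {0, 2, 3, 4}): φ is true.
  3 (successors {1, 3, 5}): φ is true.
  4 (successors {1, 2, 4}): φ is true.
  5 (successors {1, 2, 4, 5}): φ is true.
For instance, at 1:
  At 1: s is false, r -> Dia q is true, so s -> (r -> Dia q) is true.
    At 1: r is false, Dia q is true, so r -> Dia q is true.
      At 1: Dia q requires q at some successor in {0, 1, 2, 3, 4}.
        q holds at 1, so Dia q is true at 1.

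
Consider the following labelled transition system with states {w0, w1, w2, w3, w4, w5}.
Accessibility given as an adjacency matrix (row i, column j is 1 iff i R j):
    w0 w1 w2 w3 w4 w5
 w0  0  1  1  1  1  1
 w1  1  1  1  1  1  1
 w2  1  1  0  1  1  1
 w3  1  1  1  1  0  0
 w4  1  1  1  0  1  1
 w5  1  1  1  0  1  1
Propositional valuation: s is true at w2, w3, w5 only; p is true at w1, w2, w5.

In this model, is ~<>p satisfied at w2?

At w2: <>p is true, so ~<>p is false.
  At w2: <>p requires p at some successor in {w0, w1, w3, w4, w5}.
    p holds at w1, so <>p is true at w2.

No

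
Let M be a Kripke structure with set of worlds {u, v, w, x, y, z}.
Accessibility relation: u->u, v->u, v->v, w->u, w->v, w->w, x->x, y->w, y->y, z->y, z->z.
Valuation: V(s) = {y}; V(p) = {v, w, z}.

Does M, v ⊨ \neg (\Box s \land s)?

Yes

Recall that \Box ψ holds at a world iff ψ holds at every accessible world, and \Diamond ψ holds iff ψ holds at some accessible world.
At v: \Box s \land s is false, so \neg (\Box s \land s) is true.
  At v: \Box s is false, s is false, so \Box s \land s is false.
    At v: \Box s requires s at every successor {u, v}.
      s fails at u, so \Box s is false at v.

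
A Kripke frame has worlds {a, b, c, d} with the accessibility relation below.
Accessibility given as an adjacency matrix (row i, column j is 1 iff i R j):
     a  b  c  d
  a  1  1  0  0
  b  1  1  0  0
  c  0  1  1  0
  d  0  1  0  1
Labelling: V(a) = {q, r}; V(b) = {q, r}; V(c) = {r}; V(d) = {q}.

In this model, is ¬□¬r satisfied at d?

Yes

At d: □¬r is false, so ¬□¬r is true.
  At d: □¬r requires ¬r at every successor {b, d}.
    ¬r fails at b, so □¬r is false at d.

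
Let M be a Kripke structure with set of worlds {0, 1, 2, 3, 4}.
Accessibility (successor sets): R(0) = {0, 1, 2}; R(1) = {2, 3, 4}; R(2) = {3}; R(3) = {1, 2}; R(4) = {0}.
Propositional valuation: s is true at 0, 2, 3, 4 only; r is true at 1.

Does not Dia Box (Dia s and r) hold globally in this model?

Recall that Box ψ holds at a world iff ψ holds at every accessible world, and Dia ψ holds iff ψ holds at some accessible world.
Let φ = not Dia Box (Dia s and r). Evaluate φ at each world:
  0 (successors {0, 1, 2}): φ is true.
  1 (successors {2, 3, 4}): φ is true.
  2 (successors {3}): φ is true.
  3 (successors {1, 2}): φ is true.
  4 (successors {0}): φ is true.
For instance, at 0:
  At 0: Dia Box (Dia s and r) is false, so not Dia Box (Dia s and r) is true.
    At 0: Dia Box (Dia s and r) requires Box (Dia s and r) at some successor in {0, 1, 2}.
      At 0: Box (Dia s and r) is false.
      At 1: Box (Dia s and r) is false.
      At 2: Box (Dia s and r) is false.
    So Dia Box (Dia s and r) is false at 0.

Yes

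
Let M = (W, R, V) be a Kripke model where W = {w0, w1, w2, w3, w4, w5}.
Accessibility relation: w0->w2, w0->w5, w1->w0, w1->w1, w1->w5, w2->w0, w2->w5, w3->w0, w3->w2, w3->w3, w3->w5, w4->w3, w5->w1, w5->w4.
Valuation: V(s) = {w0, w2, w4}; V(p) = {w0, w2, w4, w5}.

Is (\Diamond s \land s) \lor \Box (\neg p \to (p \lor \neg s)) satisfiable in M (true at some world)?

Let φ = (\Diamond s \land s) \lor \Box (\neg p \to (p \lor \neg s)). Evaluate φ at each world:
  w0 (successors {w2, w5}): φ is true.
  w1 (successors {w0, w1, w5}): φ is true.
  w2 (successors {w0, w5}): φ is true.
  w3 (successors {w0, w2, w3, w5}): φ is true.
  w4 (successors {w3}): φ is true.
  w5 (successors {w1, w4}): φ is true.
Detail at w0 (witness):
  At w0: \Diamond s \land s is true, \Box (\neg p \to (p \lor \neg s)) is true, so (\Diamond s \land s) \lor \Box (\neg p \to (p \lor \neg s)) is true.
    At w0: \Diamond s is true, s is true, so \Diamond s \land s is true.
      At w0: \Diamond s requires s at some successor in {w2, w5}.
        s holds at w2, so \Diamond s is true at w0.
    At w0: \Box (\neg p \to (p \lor \neg s)) requires \neg p \to (p \lor \neg s) at every successor {w2, w5}.
      At w2: \neg p \to (p \lor \neg s) is true.
      At w5: \neg p \to (p \lor \neg s) is true.
    So \Box (\neg p \to (p \lor \neg s)) is true at w0.

Yes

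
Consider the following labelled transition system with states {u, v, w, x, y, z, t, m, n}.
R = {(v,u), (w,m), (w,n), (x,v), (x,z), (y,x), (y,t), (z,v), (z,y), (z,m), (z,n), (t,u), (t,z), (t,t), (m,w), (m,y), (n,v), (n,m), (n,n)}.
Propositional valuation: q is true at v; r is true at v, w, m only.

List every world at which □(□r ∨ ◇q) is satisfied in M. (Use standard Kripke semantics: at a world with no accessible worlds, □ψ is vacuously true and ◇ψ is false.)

u, v

Let φ = □(□r ∨ ◇q). Evaluate φ at each world:
  u (successors ∅): φ is true.
  v (successors {u}): φ is true.
  w (successors {m, n}): φ is false.
  x (successors {v, z}): φ is false.
  y (successors {x, t}): φ is false.
  z (successors {v, y, m, n}): φ is false.
  t (successors {u, z, t}): φ is false.
  m (successors {w, y}): φ is false.
  n (successors {v, m, n}): φ is false.
For instance, at w:
  At w: □(□r ∨ ◇q) requires □r ∨ ◇q at every successor {m, n}.
    □r ∨ ◇q fails at m, so □(□r ∨ ◇q) is false at w.
      At m: □r is false, ◇q is false, so □r ∨ ◇q is false.
Satisfying worlds: {u, v}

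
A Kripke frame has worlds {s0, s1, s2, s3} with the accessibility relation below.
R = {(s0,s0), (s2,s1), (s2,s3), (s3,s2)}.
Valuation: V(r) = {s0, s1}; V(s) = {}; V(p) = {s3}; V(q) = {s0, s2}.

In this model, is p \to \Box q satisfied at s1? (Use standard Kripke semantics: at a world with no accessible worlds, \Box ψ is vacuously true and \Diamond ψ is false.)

Yes

Recall that \Box ψ holds at a world iff ψ holds at every accessible world, and \Diamond ψ holds iff ψ holds at some accessible world.
At s1: p is false, \Box q is true, so p \to \Box q is true.
  At s1: no accessible worlds, so \Box q holds vacuously.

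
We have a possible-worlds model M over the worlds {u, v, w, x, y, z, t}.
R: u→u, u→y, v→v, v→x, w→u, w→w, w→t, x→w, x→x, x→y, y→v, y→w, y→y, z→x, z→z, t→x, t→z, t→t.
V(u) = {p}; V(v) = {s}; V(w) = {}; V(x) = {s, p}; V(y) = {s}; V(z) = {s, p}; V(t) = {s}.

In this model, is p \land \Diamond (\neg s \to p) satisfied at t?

At t: p is false, \Diamond (\neg s \to p) is true, so p \land \Diamond (\neg s \to p) is false.
  At t: \Diamond (\neg s \to p) requires \neg s \to p at some successor in {x, z, t}.
    \neg s \to p holds at x, so \Diamond (\neg s \to p) is true at t.

No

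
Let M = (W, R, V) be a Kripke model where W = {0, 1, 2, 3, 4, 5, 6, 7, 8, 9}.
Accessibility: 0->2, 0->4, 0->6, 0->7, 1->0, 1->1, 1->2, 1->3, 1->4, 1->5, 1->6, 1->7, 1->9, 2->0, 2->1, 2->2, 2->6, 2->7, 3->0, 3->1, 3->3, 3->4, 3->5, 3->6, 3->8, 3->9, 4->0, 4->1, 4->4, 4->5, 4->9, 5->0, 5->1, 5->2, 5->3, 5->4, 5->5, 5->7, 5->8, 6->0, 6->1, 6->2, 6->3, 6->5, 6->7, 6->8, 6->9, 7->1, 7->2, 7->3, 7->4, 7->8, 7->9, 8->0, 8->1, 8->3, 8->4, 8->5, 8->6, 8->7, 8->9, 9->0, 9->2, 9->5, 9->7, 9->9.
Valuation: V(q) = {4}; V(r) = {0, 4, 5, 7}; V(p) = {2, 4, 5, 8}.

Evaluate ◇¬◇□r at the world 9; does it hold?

At 9: ◇¬◇□r requires ¬◇□r at some successor in {0, 2, 5, 7, 9}.
  ¬◇□r holds at 0, so ◇¬◇□r is true at 9.
    At 0: ◇□r is false, so ¬◇□r is true.
      At 0: ◇□r requires □r at some successor in {2, 4, 6, 7}.
        At 2: □r is false.
        At 4: □r is false.
        At 6: □r is false.
        At 7: □r is false.
      So ◇□r is false at 0.

Yes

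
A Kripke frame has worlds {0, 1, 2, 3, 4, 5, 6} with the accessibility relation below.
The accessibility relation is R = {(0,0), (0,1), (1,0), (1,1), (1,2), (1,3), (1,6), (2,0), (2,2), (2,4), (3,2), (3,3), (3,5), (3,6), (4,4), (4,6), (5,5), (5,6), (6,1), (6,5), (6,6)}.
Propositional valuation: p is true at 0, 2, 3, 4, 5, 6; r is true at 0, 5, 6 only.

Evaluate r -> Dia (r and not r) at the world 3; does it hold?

Yes

At 3: r is false, Dia (r and not r) is false, so r -> Dia (r and not r) is true.
  At 3: Dia (r and not r) requires r and not r at some successor in {2, 3, 5, 6}.
    At 2: r and not r is false.
    At 3: r and not r is false.
    At 5: r and not r is false.
    At 6: r and not r is false.
  So Dia (r and not r) is false at 3.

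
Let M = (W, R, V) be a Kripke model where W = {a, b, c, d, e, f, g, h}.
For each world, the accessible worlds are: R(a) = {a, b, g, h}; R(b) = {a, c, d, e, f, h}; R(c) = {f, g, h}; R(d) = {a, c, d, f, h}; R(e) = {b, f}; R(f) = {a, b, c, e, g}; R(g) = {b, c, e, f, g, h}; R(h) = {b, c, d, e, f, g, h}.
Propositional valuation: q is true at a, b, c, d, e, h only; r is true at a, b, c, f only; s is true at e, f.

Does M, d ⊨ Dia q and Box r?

At d: Dia q is true, Box r is false, so Dia q and Box r is false.
  At d: Dia q requires q at some successor in {a, c, d, f, h}.
    q holds at a, so Dia q is true at d.
  At d: Box r requires r at every successor {a, c, d, f, h}.
    r fails at d, so Box r is false at d.

No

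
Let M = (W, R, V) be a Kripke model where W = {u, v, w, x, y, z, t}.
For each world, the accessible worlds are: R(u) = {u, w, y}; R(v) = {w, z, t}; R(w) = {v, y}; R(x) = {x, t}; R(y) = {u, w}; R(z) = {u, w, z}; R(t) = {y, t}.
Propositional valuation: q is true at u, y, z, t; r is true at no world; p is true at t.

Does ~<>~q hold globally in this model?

Let φ = ~<>~q. Evaluate φ at each world:
  u (successors {u, w, y}): φ is false.
  v (successors {w, z, t}): φ is false.
  w (successors {v, y}): φ is false.
  x (successors {x, t}): φ is false.
  y (successors {u, w}): φ is false.
  z (successors {u, w, z}): φ is false.
  t (successors {y, t}): φ is true.
Detail at u (counterexample):
  At u: <>~q is true, so ~<>~q is false.
    At u: <>~q requires ~q at some successor in {u, w, y}.
      ~q holds at w, so <>~q is true at u.

No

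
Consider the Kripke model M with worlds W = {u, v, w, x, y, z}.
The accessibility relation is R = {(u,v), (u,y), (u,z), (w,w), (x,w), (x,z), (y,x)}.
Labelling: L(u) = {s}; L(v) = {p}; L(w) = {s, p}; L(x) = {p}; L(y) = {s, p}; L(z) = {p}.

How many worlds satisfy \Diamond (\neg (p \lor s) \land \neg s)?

Let φ = \Diamond (\neg (p \lor s) \land \neg s). Evaluate φ at each world:
  u (successors {v, y, z}): φ is false.
  v (successors ∅): φ is false.
  w (successors {w}): φ is false.
  x (successors {w, z}): φ is false.
  y (successors {x}): φ is false.
  z (successors ∅): φ is false.
For instance, at u:
  At u: \Diamond (\neg (p \lor s) \land \neg s) requires \neg (p \lor s) \land \neg s at some successor in {v, y, z}.
    At v: \neg (p \lor s) \land \neg s is false.
    At y: \neg (p \lor s) \land \neg s is false.
    At z: \neg (p \lor s) \land \neg s is false.
  So \Diamond (\neg (p \lor s) \land \neg s) is false at u.
Satisfying worlds: none.

0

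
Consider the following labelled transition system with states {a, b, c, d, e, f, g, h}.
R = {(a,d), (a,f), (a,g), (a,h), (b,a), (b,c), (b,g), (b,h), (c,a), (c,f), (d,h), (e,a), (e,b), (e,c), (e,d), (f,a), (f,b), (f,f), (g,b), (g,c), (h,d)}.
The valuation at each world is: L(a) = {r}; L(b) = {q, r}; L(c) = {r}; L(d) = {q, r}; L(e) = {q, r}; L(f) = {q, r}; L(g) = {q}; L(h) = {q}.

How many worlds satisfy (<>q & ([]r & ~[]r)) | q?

Let φ = (<>q & ([]r & ~[]r)) | q. Evaluate φ at each world:
  a (successors {d, f, g, h}): φ is false.
  b (successors {a, c, g, h}): φ is true.
  c (successors {a, f}): φ is false.
  d (successors {h}): φ is true.
  e (successors {a, b, c, d}): φ is true.
  f (successors {a, b, f}): φ is true.
  g (successors {b, c}): φ is true.
  h (successors {d}): φ is true.
For instance, at d:
  At d: <>q & ([]r & ~[]r) is false, q is true, so (<>q & ([]r & ~[]r)) | q is true.
    At d: <>q is true, []r & ~[]r is false, so <>q & ([]r & ~[]r) is false.
      At d: <>q requires q at some successor in {h}.
        q holds at h, so <>q is true at d.
      At d: []r is false, ~[]r is true, so []r & ~[]r is false.
Satisfying worlds: {b, d, e, f, g, h}

6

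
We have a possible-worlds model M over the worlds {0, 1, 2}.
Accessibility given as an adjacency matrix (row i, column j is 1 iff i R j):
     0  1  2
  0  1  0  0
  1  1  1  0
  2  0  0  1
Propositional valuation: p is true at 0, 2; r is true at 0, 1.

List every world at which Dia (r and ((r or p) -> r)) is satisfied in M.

Recall that Dia ψ holds at a world iff ψ holds at some accessible world.
Let φ = Dia (r and ((r or p) -> r)). Evaluate φ at each world:
  0 (successors {0}): φ is true.
  1 (successors {0, 1}): φ is true.
  2 (successors {2}): φ is false.
For instance, at 1:
  At 1: Dia (r and ((r or p) -> r)) requires r and ((r or p) -> r) at some successor in {0, 1}.
    r and ((r or p) -> r) holds at 0, so Dia (r and ((r or p) -> r)) is true at 1.
Satisfying worlds: {0, 1}

0, 1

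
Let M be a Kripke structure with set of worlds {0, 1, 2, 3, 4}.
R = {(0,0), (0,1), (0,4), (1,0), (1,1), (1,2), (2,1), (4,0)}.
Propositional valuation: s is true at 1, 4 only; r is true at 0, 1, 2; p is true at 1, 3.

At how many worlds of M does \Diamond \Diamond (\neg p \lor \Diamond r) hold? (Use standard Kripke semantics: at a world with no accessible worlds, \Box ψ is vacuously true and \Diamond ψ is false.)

4

Let φ = \Diamond \Diamond (\neg p \lor \Diamond r). Evaluate φ at each world:
  0 (successors {0, 1, 4}): φ is true.
  1 (successors {0, 1, 2}): φ is true.
  2 (successors {1}): φ is true.
  3 (successors ∅): φ is false.
  4 (successors {0}): φ is true.
For instance, at 4:
  At 4: \Diamond \Diamond (\neg p \lor \Diamond r) requires \Diamond (\neg p \lor \Diamond r) at some successor in {0}.
    \Diamond (\neg p \lor \Diamond r) holds at 0, so \Diamond \Diamond (\neg p \lor \Diamond r) is true at 4.
      At 0: \Diamond (\neg p \lor \Diamond r) requires \neg p \lor \Diamond r at some successor in {0, 1, 4}.
        \neg p \lor \Diamond r holds at 0, so \Diamond (\neg p \lor \Diamond r) is true at 0.
Satisfying worlds: {0, 1, 2, 4}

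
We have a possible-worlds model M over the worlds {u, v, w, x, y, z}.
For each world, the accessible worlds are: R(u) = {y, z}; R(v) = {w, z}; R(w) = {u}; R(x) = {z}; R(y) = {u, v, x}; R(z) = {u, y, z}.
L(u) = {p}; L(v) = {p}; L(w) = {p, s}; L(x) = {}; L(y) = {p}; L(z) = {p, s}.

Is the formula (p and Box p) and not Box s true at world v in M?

At v: p and Box p is true, not Box s is false, so (p and Box p) and not Box s is false.
  At v: p is true, Box p is true, so p and Box p is true.
    At v: Box p requires p at every successor {w, z}.
      At w: p is true.
      At z: p is true.
    So Box p is true at v.
  At v: Box s is true, so not Box s is false.
    At v: Box s requires s at every successor {w, z}.
      At w: s is true.
      At z: s is true.
    So Box s is true at v.

No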